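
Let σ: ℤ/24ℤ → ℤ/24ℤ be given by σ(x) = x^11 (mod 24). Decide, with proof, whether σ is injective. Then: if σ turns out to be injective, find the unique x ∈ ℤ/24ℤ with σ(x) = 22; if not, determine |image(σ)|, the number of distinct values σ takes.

σ(0) = 0^11 = 0.
σ(6): Repeated squaring mod 24: 6^1 ≡ 6, 6^2 ≡ 6² = 36 ≡ 12, 6^4 ≡ 12² = 144 ≡ 0, 6^8 ≡ 0² = 0. Since 11 = 8 + 2 + 1, 6^11 ≡ 0·12·6: 0·12 = 0, then 0·6 = 0. So 6^11 ≡ 0 (mod 24).
So σ(0) = σ(6) = 0 while 0 ≠ 6, therefore σ is not injective.
Since σ is not injective, we determine |image(σ)|. Computing x^11 mod 24 for each x (by repeated squaring, reducing mod 24 at every step), the values σ(0), σ(1), …, σ(23) are: 0, 1, 8, 3, 16, 5, 0, 7, 8, 9, 16, 11, 0, 13, 8, 15, 16, 17, 0, 19, 8, 21, 16, 23.
The distinct values are {0, 1, 3, 5, 7, 8, 9, 11, 13, 15, 16, 17, 19, 21, 23}; there are 15 of them.

15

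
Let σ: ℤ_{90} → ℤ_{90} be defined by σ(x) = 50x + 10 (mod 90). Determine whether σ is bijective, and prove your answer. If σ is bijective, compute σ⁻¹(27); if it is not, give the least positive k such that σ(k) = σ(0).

We have gcd(50, 90) = 10 > 1. Taking u = 0 and v = 9: σ(0) = 10 and σ(9) = 50·9 + 10 = 460 ≡ 10 (mod 90).
So σ(0) = σ(9) while 0 ≠ 9, hence σ is not injective, hence not bijective.
Since σ is not bijective, we find the least positive k with σ(k) = σ(0): this means 50k ≡ 0 (mod 90), i.e. 90 ∣ 50k. Since gcd(50, 90) = 10, dividing through by 10 this holds exactly when 9 ∣ 5k, and as gcd(5, 9) = 1, exactly when 9 ∣ k.
The smallest positive such k is 9.

9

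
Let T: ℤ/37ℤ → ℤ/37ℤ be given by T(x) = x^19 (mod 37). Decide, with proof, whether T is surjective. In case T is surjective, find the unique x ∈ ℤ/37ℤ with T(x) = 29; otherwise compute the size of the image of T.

Since 37 is prime, the nonzero elements of ℤ/37ℤ form a cyclic group of order 36.
As gcd(19, 36) = 1, raising to the 19th power is a bijection on this group: if u^19 ≡ v^19 then (uv^{−1})^19 = 1, and the only element of order dividing gcd(19, 36) = 1 is 1, so u = v.
With T(0) = 0 this makes T injective on all of ℤ/37ℤ, hence bijective (finite equal-size domain and codomain). In particular T is surjective.
Since T is surjective, we find the preimage of 29. The inverse of x ↦ x^19 on (ℤ/37ℤ)^× is x ↦ x^19, because 19·19 = 361 = 10·36 + 1 ≡ 1 (mod 36) and x^{36} = 1 for x ≠ 0 (Fermat). So T⁻¹(29) = 29^19 mod 37.
Repeated squaring mod 37: 29^1 ≡ 29, 29^2 ≡ 29² = 841 ≡ 27, 29^4 ≡ 27² = 729 ≡ 26, 29^8 ≡ 26² = 676 ≡ 10, 29^16 ≡ 10² = 100 ≡ 26. Since 19 = 16 + 2 + 1, 29^19 ≡ 26·27·29: 26·27 = 702 ≡ 36, then 36·29 = 1044 ≡ 8. So 29^19 ≡ 8 (mod 37).
Hence T⁻¹(29) = 8.

8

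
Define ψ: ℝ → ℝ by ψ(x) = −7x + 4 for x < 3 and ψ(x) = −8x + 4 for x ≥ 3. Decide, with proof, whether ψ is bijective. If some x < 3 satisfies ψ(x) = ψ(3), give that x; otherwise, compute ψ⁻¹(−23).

Both pieces are strictly decreasing (slopes −7 and −8), so each is injective on its own interval.
The left piece maps (−∞, 3) onto (−17, ∞); the right piece maps [3, ∞) onto (−∞, −20].
The images leave a gap (−17 has no preimage), so ψ is not surjective, hence not bijective.
Because the two images are disjoint, no x < 3 has ψ(x) = ψ(3), so we compute ψ⁻¹(−23): −23 lies in (−∞, −20], so solve −8x + 4 = −23: x = (−23 − 4)/(−8) = 27/8.

27/8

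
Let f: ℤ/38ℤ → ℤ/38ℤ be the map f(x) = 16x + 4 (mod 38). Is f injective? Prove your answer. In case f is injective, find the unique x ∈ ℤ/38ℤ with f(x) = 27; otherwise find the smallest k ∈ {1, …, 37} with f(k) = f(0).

19

We have gcd(16, 38) = 2 > 1. Taking u = 0 and v = 19: f(0) = 4 and f(19) = 16·19 + 4 = 308 ≡ 4 (mod 38).
So f(0) = f(19) while 0 ≠ 19, so f is not injective.
Since f is not injective, we find the least positive k with f(k) = f(0): this means 16k ≡ 0 (mod 38), i.e. 38 ∣ 16k. Since gcd(16, 38) = 2, dividing through by 2 this holds exactly when 19 ∣ 8k, and as gcd(8, 19) = 1, exactly when 19 ∣ k.
The smallest positive such k is 19.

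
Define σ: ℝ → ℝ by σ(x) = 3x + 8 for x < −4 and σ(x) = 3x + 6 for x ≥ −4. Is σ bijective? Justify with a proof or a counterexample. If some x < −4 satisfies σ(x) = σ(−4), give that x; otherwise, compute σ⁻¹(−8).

-14/3

Both pieces are strictly increasing (slopes 3 and 3), so each is injective on its own interval.
The left piece maps (−∞, −4) onto (−∞, −4); the right piece maps [−4, ∞) onto [−6, ∞).
These images overlap. In particular σ(−4) = −6 (right piece), and solving 3x + 8 = −6 on the left piece gives x = −14/3 < −4.
So σ(−14/3) = σ(−4) with −14/3 ≠ −4, and σ is not injective, hence not bijective. This x = −14/3 is the requested value below −4.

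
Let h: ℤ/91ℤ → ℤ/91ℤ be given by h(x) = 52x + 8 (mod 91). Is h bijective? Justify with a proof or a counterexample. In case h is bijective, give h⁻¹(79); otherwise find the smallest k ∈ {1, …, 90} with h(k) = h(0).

We have gcd(52, 91) = 13 > 1. Taking x_1 = 0 and x_2 = 7: h(0) = 8 and h(7) = 52·7 + 8 = 372 ≡ 8 (mod 91).
So h(0) = h(7) while 0 ≠ 7, thus h is not injective, hence not bijective.
Since h is not bijective, we find the least positive k with h(k) = h(0): this means 52k ≡ 0 (mod 91), i.e. 91 ∣ 52k. Since gcd(52, 91) = 13, dividing through by 13 this holds exactly when 7 ∣ 4k, and as gcd(4, 7) = 1, exactly when 7 ∣ k.
The smallest positive such k is 7.

7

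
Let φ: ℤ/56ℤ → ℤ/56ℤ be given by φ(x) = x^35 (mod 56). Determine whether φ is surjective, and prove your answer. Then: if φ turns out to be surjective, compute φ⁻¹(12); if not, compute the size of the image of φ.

φ(0) = 0^35 = 0.
φ(14): Repeated squaring mod 56: 14^1 ≡ 14, 14^2 ≡ 14² = 196 ≡ 28, 14^4 ≡ 28² = 784 ≡ 0, 14^8 ≡ 0² = 0, 14^16 ≡ 0² = 0, 14^32 ≡ 0² = 0. Since 35 = 32 + 2 + 1, 14^35 ≡ 0·28·14: 0·28 = 0, then 0·14 = 0. So 14^35 ≡ 0 (mod 56).
So φ(0) = φ(14) = 0 while 0 ≠ 14, thus φ is not injective.
A non-injective map from the 56-element set ℤ/56ℤ to itself takes at most 55 distinct values, so it cannot be surjective. Therefore φ is not surjective.
Since φ is not surjective, we determine |image(φ)|. Computing x^35 mod 56 for each x (by repeated squaring, reducing mod 56 at every step), the values φ(0), φ(1), …, φ(55) are: 0, 1, 32, 19, 16, 45, 48, 7, 8, 25, 40, 51, 24, 13, 0, 15, 32, 33, 16, 3, 48, 21, 8, 39, 40, 9, 24, 27, 0, 29, 32, 47, 16, 17, 48, 35, 8, 53, 40, 23, 24, 41, 0, 43, 32, 5, 16, 31, 48, 49, 8, 11, 40, 37, 24, 55.
The distinct values are {0, 1, 3, 5, 7, 8, 9, 11, 13, 15, 16, 17, 19, 21, 23, 24, 25, 27, 29, 31, 32, 33, 35, 37, 39, 40, 41, 43, 45, 47, 48, 49, 51, 53, 55}; there are 35 of them.

35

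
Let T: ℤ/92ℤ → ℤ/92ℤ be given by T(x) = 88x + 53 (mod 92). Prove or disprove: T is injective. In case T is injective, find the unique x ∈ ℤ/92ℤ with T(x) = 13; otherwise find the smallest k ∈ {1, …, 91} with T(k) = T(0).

23

By definition, T is injective if T(a) = T(b) implies a = b.
We have gcd(88, 92) = 4 > 1. Taking a = 0 and b = 23: T(0) = 53 and T(23) = 88·23 + 53 = 2077 ≡ 53 (mod 92).
So T(0) = T(23) while 0 ≠ 23, therefore T is not injective.
Since T is not injective, we find the least positive k with T(k) = T(0): this means 88k ≡ 0 (mod 92), i.e. 92 ∣ 88k. Since gcd(88, 92) = 4, dividing through by 4 this holds exactly when 23 ∣ 22k, and as gcd(22, 23) = 1, exactly when 23 ∣ k.
The smallest positive such k is 23.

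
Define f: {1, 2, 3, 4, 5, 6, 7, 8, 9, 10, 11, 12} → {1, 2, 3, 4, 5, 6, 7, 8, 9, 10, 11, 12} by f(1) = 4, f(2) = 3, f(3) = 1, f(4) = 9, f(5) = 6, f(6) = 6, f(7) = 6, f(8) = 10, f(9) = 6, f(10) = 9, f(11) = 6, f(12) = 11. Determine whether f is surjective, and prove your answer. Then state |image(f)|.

7

No element maps to 2, so f is not surjective.
The image of f is {1, 3, 4, 6, 9, 10, 11}, which has 7 elements.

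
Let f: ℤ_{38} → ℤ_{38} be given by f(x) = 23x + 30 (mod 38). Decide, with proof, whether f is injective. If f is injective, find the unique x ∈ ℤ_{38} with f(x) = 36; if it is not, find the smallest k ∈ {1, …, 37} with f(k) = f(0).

Recall that f is injective if f(s) = f(t) implies s = t.
Suppose f(s) = f(t) in ℤ_{38}. Then 23s + 30 ≡ 23t + 30 (mod 38), thus 23(s − t) ≡ 0 (mod 38).
Since gcd(23, 38) = 1, 23 is invertible modulo 38, hence s − t ≡ 0 (mod 38), i.e. s = t.
Thus f is injective.
We now compute 23⁻¹ mod 38 explicitly. Euclid's algorithm: 38 = 1·23 + 15, 23 = 1·15 + 8, 15 = 1·8 + 7, 8 = 1·7 + 1; back-substituting gives 1 = 5·23 − 3·38, so 23⁻¹ ≡ 5 (mod 38).
Since f is injective, we compute f⁻¹(36): solve 23x + 30 ≡ 36 (mod 38), i.e. 23x ≡ 6 (mod 38).
Multiplying by 23⁻¹ = 5 gives x ≡ 5·6 = 30 ≡ 30 (mod 38).
Check: f(30) = 23·30 + 30 = 720 = 18·38 + 36 ≡ 36 (mod 38).

30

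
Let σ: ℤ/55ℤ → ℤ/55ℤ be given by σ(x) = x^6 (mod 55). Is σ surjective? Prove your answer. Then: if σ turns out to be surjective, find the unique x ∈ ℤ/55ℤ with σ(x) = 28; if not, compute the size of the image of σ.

18

σ(3): Repeated squaring mod 55: 3^1 ≡ 3, 3^2 ≡ 3² = 9, 3^4 ≡ 9² = 81 ≡ 26. Since 6 = 4 + 2, 3^6 ≡ 26·9: 26·9 = 234 ≡ 14. So 3^6 ≡ 14 (mod 55).
σ(8): Repeated squaring mod 55: 8^1 ≡ 8, 8^2 ≡ 8² = 64 ≡ 9, 8^4 ≡ 9² = 81 ≡ 26. Since 6 = 4 + 2, 8^6 ≡ 26·9: 26·9 = 234 ≡ 14. So 8^6 ≡ 14 (mod 55).
So σ(3) = σ(8) = 14 while 3 ≠ 8, so σ is not injective.
A non-injective map from the 55-element set ℤ/55ℤ to itself takes at most 54 distinct values, so it cannot be surjective. Thus σ is not surjective.
Since σ is not surjective, we determine |image(σ)|. Computing x^6 mod 55 for each x (by repeated squaring, reducing mod 55 at every step), the values σ(0), σ(1), …, σ(54) are: 0, 1, 9, 14, 26, 5, 16, 4, 14, 31, 45, 11, 34, 9, 36, 15, 16, 49, 4, 36, 20, 1, 44, 34, 31, 25, 26, 49, 49, 26, 25, 31, 34, 44, 1, 20, 36, 4, 49, 16, 15, 36, 9, 34, 11, 45, 31, 14, 4, 16, 5, 26, 14, 9, 1.
The distinct values are {0, 1, 4, 5, 9, 11, 14, 15, 16, 20, 25, 26, 31, 34, 36, 44, 45, 49}; there are 18 of them.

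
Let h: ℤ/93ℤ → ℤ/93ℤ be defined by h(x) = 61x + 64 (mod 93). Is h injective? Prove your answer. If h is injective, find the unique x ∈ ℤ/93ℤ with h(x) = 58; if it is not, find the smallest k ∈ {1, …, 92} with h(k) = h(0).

6

If h(a) = h(b), then 61a ≡ 61b (mod 93). Because gcd(61, 93) = 1, we may cancel 61 to get a ≡ b (mod 93).
Therefore h is injective.
We now compute 61⁻¹ mod 93 explicitly. Euclid's algorithm: 93 = 1·61 + 32, 61 = 1·32 + 29, 32 = 1·29 + 3, 29 = 9·3 + 2, 3 = 1·2 + 1; back-substituting gives 1 = 61·61 − 40·93, so 61⁻¹ ≡ 61 (mod 93).
Since h is injective, we find h⁻¹(58): we need 61x ≡ 58 − 64 ≡ 87 (mod 93). Using 61⁻¹ = 61: x ≡ 61·87 = 5307 = 57·93 + 6, so x = 6.
Check: h(6) = 61·6 + 64 = 430 = 4·93 + 58 ≡ 58 (mod 93).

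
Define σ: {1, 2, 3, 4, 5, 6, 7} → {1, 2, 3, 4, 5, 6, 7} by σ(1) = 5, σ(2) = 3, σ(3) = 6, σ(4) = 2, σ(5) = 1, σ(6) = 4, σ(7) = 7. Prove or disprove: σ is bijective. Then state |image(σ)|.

The values 5, 3, 6, 2, 1, 4, 7 are a permutation of {1, 2, 3, 4, 5, 6, 7}: each element appears exactly once.
So σ is injective and surjective, hence bijective.
The image of σ is {1, 2, 3, 4, 5, 6, 7}, which has 7 elements.

7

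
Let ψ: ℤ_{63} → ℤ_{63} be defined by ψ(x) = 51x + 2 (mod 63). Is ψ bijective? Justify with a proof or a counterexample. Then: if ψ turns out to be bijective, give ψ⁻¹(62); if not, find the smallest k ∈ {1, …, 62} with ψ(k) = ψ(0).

We have gcd(51, 63) = 3 > 1. Taking x_1 = 0 and x_2 = 21: ψ(0) = 2 and ψ(21) = 51·21 + 2 = 1073 ≡ 2 (mod 63).
So ψ(0) = ψ(21) while 0 ≠ 21, hence ψ is not injective, hence not bijective.
Since ψ is not bijective, we find the least positive k with ψ(k) = ψ(0): this means 51k ≡ 0 (mod 63), i.e. 63 ∣ 51k. Since gcd(51, 63) = 3, dividing through by 3 this holds exactly when 21 ∣ 17k, and as gcd(17, 21) = 1, exactly when 21 ∣ k.
The smallest positive such k is 21.

21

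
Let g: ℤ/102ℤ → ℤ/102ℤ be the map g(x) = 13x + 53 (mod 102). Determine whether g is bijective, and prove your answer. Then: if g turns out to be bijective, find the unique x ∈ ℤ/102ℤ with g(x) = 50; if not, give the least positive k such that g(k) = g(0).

39

If g(x_1) = g(x_2), then 13x_1 ≡ 13x_2 (mod 102). Because gcd(13, 102) = 1, we may cancel 13 to get x_1 ≡ x_2 (mod 102).
We now compute 13⁻¹ mod 102 explicitly. Euclid's algorithm: 102 = 7·13 + 11, 13 = 1·11 + 2, 11 = 5·2 + 1; back-substituting gives 1 = 55·13 − 7·102, so 13⁻¹ ≡ 55 (mod 102).
For any y ∈ ℤ/102ℤ, x = 55(y − 53) mod 102 satisfies g(x) = 13·55(y − 53) + 53 ≡ y (since 13·55 ≡ 1 mod 102). So every y has a preimage.
Hence g is bijective.
Since g is bijective, we find g⁻¹(50): we need 13x ≡ 50 − 53 ≡ 99 (mod 102). Using 13⁻¹ = 55: x ≡ 55·99 = 5445 = 53·102 + 39, so x = 39.
Check: g(39) = 13·39 + 53 = 560 = 5·102 + 50 ≡ 50 (mod 102).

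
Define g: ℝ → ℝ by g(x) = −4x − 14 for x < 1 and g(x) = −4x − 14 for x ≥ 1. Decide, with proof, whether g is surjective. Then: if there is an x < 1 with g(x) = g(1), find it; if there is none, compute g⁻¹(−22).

Both pieces are strictly decreasing (slopes −4 and −4), so each is injective on its own interval.
The left piece maps (−∞, 1) onto (−18, ∞); the right piece maps [1, ∞) onto (−∞, −18].
These images together cover ℝ, so g is surjective.
Because the two images are disjoint, no x < 1 has g(x) = g(1), so we compute g⁻¹(−22): −22 lies in (−∞, −18], so solve −4x − 14 = −22: x = (−22 + 14)/(−4) = 2.

2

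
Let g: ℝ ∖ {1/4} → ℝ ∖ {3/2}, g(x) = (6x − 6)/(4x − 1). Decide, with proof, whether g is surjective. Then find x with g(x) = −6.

2/5

For any y ≠ 3/2, solving y(4x − 1) = 6x − 6 for x gives a well-defined x ≠ 1/4. So g is surjective.
Solving g(x) = −6: cross-multiplying gives 6x − 6 = −6(4x − 1), which rearranges to 30x = 12, so x = 2/5.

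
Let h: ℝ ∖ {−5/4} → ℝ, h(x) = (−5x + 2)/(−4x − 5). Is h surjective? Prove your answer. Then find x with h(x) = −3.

If h(x) = 5/4, cross-multiplying gives −4(−5x + 2) = −5(−4x − 5), which simplifies to −8 = 25 — false.  So 5/4 has no preimage and h is not surjective.
Solving h(x) = −3: cross-multiplying gives −5x + 2 = −3(−4x − 5), which rearranges to −17x = 13, so x = −13/17.

-13/17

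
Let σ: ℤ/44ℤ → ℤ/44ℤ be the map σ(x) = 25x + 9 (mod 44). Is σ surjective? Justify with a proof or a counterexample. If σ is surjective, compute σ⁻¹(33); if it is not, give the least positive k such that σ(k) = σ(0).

Since gcd(25, 44) = 1, 25 is invertible modulo 44. Euclid's algorithm: 44 = 1·25 + 19, 25 = 1·19 + 6, 19 = 3·6 + 1; back-substituting gives 1 = 37·25 − 21·44, so 25⁻¹ ≡ 37 (mod 44).
For any y ∈ ℤ/44ℤ, x = 37(y − 9) mod 44 satisfies σ(x) = 25·37(y − 9) + 9 ≡ y (since 25·37 ≡ 1 mod 44). So every y has a preimage.
Thus σ is surjective.
Since σ is surjective, we compute σ⁻¹(33): solve 25x + 9 ≡ 33 (mod 44), i.e. 25x ≡ 24 (mod 44).
Multiplying by 25⁻¹ = 37 gives x ≡ 37·24 = 888 = 20·44 + 8 ≡ 8 (mod 44).
Check: σ(8) = 25·8 + 9 = 209 = 4·44 + 33 ≡ 33 (mod 44).

8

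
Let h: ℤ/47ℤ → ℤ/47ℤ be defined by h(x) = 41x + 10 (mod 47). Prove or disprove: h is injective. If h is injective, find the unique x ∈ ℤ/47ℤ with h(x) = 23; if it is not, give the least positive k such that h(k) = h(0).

37

If h(s) = h(t), then 41s ≡ 41t (mod 47). Because gcd(41, 47) = 1, we may cancel 41 to get s ≡ t (mod 47).
Therefore h is injective.
We now compute 41⁻¹ mod 47 explicitly. Euclid's algorithm: 47 = 1·41 + 6, 41 = 6·6 + 5, 6 = 1·5 + 1; back-substituting gives 1 = 39·41 − 34·47, so 41⁻¹ ≡ 39 (mod 47).
Since h is injective, we find h⁻¹(23): we need 41x ≡ 23 − 10 ≡ 13 (mod 47). Using 41⁻¹ = 39: x ≡ 39·13 = 507 = 10·47 + 37, so x = 37.
Check: h(37) = 41·37 + 10 = 1527 = 32·47 + 23 ≡ 23 (mod 47).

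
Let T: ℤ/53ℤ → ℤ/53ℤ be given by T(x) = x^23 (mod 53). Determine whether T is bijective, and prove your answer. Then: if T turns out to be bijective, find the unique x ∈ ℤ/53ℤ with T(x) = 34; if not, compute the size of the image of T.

32

Since 53 is prime, the nonzero elements of ℤ/53ℤ form a cyclic group of order 52.
As gcd(23, 52) = 1, raising to the 23rd power is a bijection on this group: if u^23 ≡ v^23 then (uv^{−1})^23 = 1, and the only element of order dividing gcd(23, 52) = 1 is 1, so u = v.
With T(0) = 0 this makes T injective on all of ℤ/53ℤ, hence bijective (finite equal-size domain and codomain). In particular T is bijective.
Since T is bijective, we find the preimage of 34. The inverse of x ↦ x^23 on (ℤ/53ℤ)^× is x ↦ x^43, because 23·43 = 989 = 19·52 + 1 ≡ 1 (mod 52) and x^{52} = 1 for x ≠ 0 (Fermat). So T⁻¹(34) = 34^43 mod 53.
Repeated squaring mod 53: 34^1 ≡ 34, 34^2 ≡ 34² = 1156 ≡ 43, 34^4 ≡ 43² = 1849 ≡ 47, 34^8 ≡ 47² = 2209 ≡ 36, 34^16 ≡ 36² = 1296 ≡ 24, 34^32 ≡ 24² = 576 ≡ 46. Since 43 = 32 + 8 + 2 + 1, 34^43 ≡ 46·36·43·34: 46·36 = 1656 ≡ 13, then 13·43 = 559 ≡ 29, then 29·34 = 986 ≡ 32. So 34^43 ≡ 32 (mod 53).
Hence T⁻¹(34) = 32.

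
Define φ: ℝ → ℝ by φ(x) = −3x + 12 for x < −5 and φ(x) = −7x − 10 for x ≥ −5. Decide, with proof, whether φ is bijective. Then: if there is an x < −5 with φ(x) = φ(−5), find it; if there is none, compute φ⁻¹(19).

-29/7

Both pieces are strictly decreasing (slopes −3 and −7), so each is injective on its own interval.
The left piece maps (−∞, −5) onto (27, ∞); the right piece maps [−5, ∞) onto (−∞, 25].
The images leave a gap (27 has no preimage), so φ is not surjective, hence not bijective.
Because the two images are disjoint, no x < −5 has φ(x) = φ(−5), so we compute φ⁻¹(19): 19 lies in (−∞, 25], so solve −7x − 10 = 19: x = (19 + 10)/(−7) = −29/7.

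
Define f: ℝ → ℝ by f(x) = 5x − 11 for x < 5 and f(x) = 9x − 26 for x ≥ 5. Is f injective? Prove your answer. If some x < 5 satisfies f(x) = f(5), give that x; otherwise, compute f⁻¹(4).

3

Both pieces are strictly increasing (slopes 5 and 9), so each is injective on its own interval.
The left piece maps (−∞, 5) onto (−∞, 14); the right piece maps [5, ∞) onto [19, ∞).
These images are disjoint, so no value is attained by both pieces. So f is injective.
Because the two images are disjoint, no x < 5 has f(x) = f(5), so we compute f⁻¹(4): 4 lies in (−∞, 14), so solve 5x − 11 = 4: x = (4 + 11)/5 = 3.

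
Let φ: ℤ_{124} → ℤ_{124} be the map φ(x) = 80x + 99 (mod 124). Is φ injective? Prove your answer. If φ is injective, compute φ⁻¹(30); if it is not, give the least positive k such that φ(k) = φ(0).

We have gcd(80, 124) = 4 > 1. Taking a = 0 and b = 31: φ(0) = 99 and φ(31) = 80·31 + 99 = 2579 ≡ 99 (mod 124).
So φ(0) = φ(31) while 0 ≠ 31, therefore φ is not injective.
Since φ is not injective, we find the least positive k with φ(k) = φ(0): this means 80k ≡ 0 (mod 124), i.e. 124 ∣ 80k. Since gcd(80, 124) = 4, dividing through by 4 this holds exactly when 31 ∣ 20k, and as gcd(20, 31) = 1, exactly when 31 ∣ k.
The smallest positive such k is 31.

31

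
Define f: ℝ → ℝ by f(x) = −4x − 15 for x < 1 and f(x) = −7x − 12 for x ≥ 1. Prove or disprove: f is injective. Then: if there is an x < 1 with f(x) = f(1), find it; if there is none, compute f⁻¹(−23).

Both pieces are strictly decreasing (slopes −4 and −7), so each is injective on its own interval.
The left piece maps (−∞, 1) onto (−19, ∞); the right piece maps [1, ∞) onto (−∞, −19].
These images are disjoint, so no value is attained by both pieces. So f is injective.
Because the two images are disjoint, no x < 1 has f(x) = f(1), so we compute f⁻¹(−23): −23 lies in (−∞, −19], so solve −7x − 12 = −23: x = (−23 + 12)/(−7) = 11/7.

11/7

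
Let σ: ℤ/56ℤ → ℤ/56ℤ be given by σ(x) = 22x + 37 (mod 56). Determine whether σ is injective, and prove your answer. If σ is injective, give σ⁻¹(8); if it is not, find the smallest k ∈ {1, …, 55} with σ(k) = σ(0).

We have gcd(22, 56) = 2 > 1. Taking x_1 = 0 and x_2 = 28: σ(0) = 37 and σ(28) = 22·28 + 37 = 653 ≡ 37 (mod 56).
So σ(0) = σ(28) while 0 ≠ 28, hence σ is not injective.
Since σ is not injective, we find the least positive k with σ(k) = σ(0): this means 22k ≡ 0 (mod 56), i.e. 56 ∣ 22k. Since gcd(22, 56) = 2, dividing through by 2 this holds exactly when 28 ∣ 11k, and as gcd(11, 28) = 1, exactly when 28 ∣ k.
The smallest positive such k is 28.

28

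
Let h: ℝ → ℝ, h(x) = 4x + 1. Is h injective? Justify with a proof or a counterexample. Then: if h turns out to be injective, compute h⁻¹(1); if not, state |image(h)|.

0

Suppose h(u) = h(v). Then 4u + 1 = 4v + 1, so 4u = 4v, therefore u = v.
Therefore h is injective.
Since h is injective, we compute h⁻¹(1) = (1 − 1)/4 = 0.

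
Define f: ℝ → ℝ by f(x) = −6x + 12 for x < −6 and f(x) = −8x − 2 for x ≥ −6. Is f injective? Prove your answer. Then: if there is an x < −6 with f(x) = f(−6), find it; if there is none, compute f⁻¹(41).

Both pieces are strictly decreasing (slopes −6 and −8), so each is injective on its own interval.
The left piece maps (−∞, −6) onto (48, ∞); the right piece maps [−6, ∞) onto (−∞, 46].
These images are disjoint, so no value is attained by both pieces. Hence f is injective.
Because the two images are disjoint, no x < −6 has f(x) = f(−6), so we compute f⁻¹(41): 41 lies in (−∞, 46], so solve −8x − 2 = 41: x = (41 + 2)/(−8) = −43/8.

-43/8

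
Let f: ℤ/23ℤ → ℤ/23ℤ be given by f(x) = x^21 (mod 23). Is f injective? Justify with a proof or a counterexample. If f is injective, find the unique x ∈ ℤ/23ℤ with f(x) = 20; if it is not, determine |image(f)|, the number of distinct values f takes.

Since 23 is prime, the nonzero elements of ℤ/23ℤ form a cyclic group of order 22.
As gcd(21, 22) = 1, raising to the 21st power is a bijection on this group: if s^21 ≡ t^21 then (st^{−1})^21 = 1, and the only element of order dividing gcd(21, 22) = 1 is 1, so s = t.
With f(0) = 0 this makes f injective on all of ℤ/23ℤ, hence bijective (finite equal-size domain and codomain). In particular f is injective.
Since f is injective, we find the preimage of 20. The inverse of x ↦ x^21 on (ℤ/23ℤ)^× is x ↦ x^21, because 21·21 = 441 = 20·22 + 1 ≡ 1 (mod 22) and x^{22} = 1 for x ≠ 0 (Fermat). So f⁻¹(20) = 20^21 mod 23.
Repeated squaring mod 23: 20^1 ≡ 20, 20^2 ≡ 20² = 400 ≡ 9, 20^4 ≡ 9² = 81 ≡ 12, 20^8 ≡ 12² = 144 ≡ 6, 20^16 ≡ 6² = 36 ≡ 13. Since 21 = 16 + 4 + 1, 20^21 ≡ 13·12·20: 13·12 = 156 ≡ 18, then 18·20 = 360 ≡ 15. So 20^21 ≡ 15 (mod 23).
Hence f⁻¹(20) = 15.

15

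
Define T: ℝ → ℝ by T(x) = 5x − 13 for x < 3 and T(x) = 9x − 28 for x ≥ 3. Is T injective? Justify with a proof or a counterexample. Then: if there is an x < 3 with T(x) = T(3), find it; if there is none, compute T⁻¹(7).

12/5

Both pieces are strictly increasing (slopes 5 and 9), so each is injective on its own interval.
The left piece maps (−∞, 3) onto (−∞, 2); the right piece maps [3, ∞) onto [−1, ∞).
These images overlap. In particular T(3) = −1 (right piece), and solving 5x − 13 = −1 on the left piece gives x = 12/5 < 3.
So T(12/5) = T(3) with 12/5 ≠ 3, and T is not injective. This x = 12/5 is the requested value below 3.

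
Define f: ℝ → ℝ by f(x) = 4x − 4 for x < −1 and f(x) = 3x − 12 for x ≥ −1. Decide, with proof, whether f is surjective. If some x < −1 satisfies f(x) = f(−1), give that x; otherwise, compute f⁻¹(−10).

Both pieces are strictly increasing (slopes 4 and 3), so each is injective on its own interval.
The left piece maps (−∞, −1) onto (−∞, −8); the right piece maps [−1, ∞) onto [−15, ∞).
The union (−∞, −8) ∪ [−15, ∞) covers ℝ, so f is surjective.
For the follow-up: the images overlap, so an x < −1 with f(x) = f(−1) exists. f(−1) = −15; solving 4x − 4 = −15 for x < −1 gives x = (−15 + 4)/4 = −11/4.

-11/4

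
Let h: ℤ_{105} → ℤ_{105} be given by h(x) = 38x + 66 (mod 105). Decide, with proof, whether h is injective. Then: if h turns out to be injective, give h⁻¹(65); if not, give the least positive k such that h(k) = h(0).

Suppose h(u) = h(v) in ℤ_{105}. Then 38u + 66 ≡ 38v + 66 (mod 105), therefore 38(u − v) ≡ 0 (mod 105).
Since gcd(38, 105) = 1, 38 is invertible modulo 105, hence u − v ≡ 0 (mod 105), i.e. u = v.
So h is injective.
We now compute 38⁻¹ mod 105 explicitly. Euclid's algorithm: 105 = 2·38 + 29, 38 = 1·29 + 9, 29 = 3·9 + 2, 9 = 4·2 + 1; back-substituting gives 1 = 47·38 − 17·105, so 38⁻¹ ≡ 47 (mod 105).
Since h is injective, we compute h⁻¹(65): solve 38x + 66 ≡ 65 (mod 105), i.e. 38x ≡ 104 (mod 105).
Multiplying by 38⁻¹ = 47 gives x ≡ 47·104 = 4888 = 46·105 + 58 ≡ 58 (mod 105).
Check: h(58) = 38·58 + 66 = 2270 = 21·105 + 65 ≡ 65 (mod 105).

58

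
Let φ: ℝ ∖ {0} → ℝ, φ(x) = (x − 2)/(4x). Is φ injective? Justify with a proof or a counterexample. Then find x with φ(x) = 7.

Suppose φ(s) = φ(t). Cross-multiplying: (s − 2)(4t) = (t − 2)(4s).
Expanding both sides and cancelling the symmetric terms leaves 8·(s − t) = 0. Since 8 ≠ 0, s = t. Hence φ is injective.
Solving φ(x) = 7: cross-multiplying gives x − 2 = 7(4x), which rearranges to −27x = 2, so x = −2/27.

-2/27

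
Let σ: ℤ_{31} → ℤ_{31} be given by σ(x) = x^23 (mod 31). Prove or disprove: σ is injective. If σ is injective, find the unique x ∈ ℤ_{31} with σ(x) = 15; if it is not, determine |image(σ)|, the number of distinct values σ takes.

23

Since 31 is prime, the nonzero elements of ℤ_{31} form a cyclic group of order 30.
As gcd(23, 30) = 1, raising to the 23rd power is a bijection on this group: if x_1^23 ≡ x_2^23 then (x_1x_2^{−1})^23 = 1, and the only element of order dividing gcd(23, 30) = 1 is 1, so x_1 = x_2.
With σ(0) = 0 this makes σ injective on all of ℤ_{31}, hence bijective (finite equal-size domain and codomain). In particular σ is injective.
Since σ is injective, we find the preimage of 15. The inverse of x ↦ x^23 on (ℤ_{31})^× is x ↦ x^17, because 23·17 = 391 = 13·30 + 1 ≡ 1 (mod 30) and x^{30} = 1 for x ≠ 0 (Fermat). So σ⁻¹(15) = 15^17 mod 31.
Repeated squaring mod 31: 15^1 ≡ 15, 15^2 ≡ 15² = 225 ≡ 8, 15^4 ≡ 8² = 64 ≡ 2, 15^8 ≡ 2² = 4, 15^16 ≡ 4² = 16. Since 17 = 16 + 1, 15^17 ≡ 16·15: 16·15 = 240 ≡ 23. So 15^17 ≡ 23 (mod 31).
Hence σ⁻¹(15) = 23.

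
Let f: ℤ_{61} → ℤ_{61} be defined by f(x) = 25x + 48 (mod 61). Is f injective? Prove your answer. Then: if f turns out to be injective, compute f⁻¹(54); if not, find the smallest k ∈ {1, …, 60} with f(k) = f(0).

10

If f(u) = f(v), then 25u ≡ 25v (mod 61). Because gcd(25, 61) = 1, we may cancel 25 to get u ≡ v (mod 61).
So f is injective.
We now compute 25⁻¹ mod 61 explicitly. Euclid's algorithm: 61 = 2·25 + 11, 25 = 2·11 + 3, 11 = 3·3 + 2, 3 = 1·2 + 1; back-substituting gives 1 = 22·25 − 9·61, so 25⁻¹ ≡ 22 (mod 61).
Since f is injective, we compute f⁻¹(54): solve 25x + 48 ≡ 54 (mod 61), i.e. 25x ≡ 6 (mod 61).
Multiplying by 25⁻¹ = 22 gives x ≡ 22·6 = 132 = 2·61 + 10 ≡ 10 (mod 61).
Check: f(10) = 25·10 + 48 = 298 = 4·61 + 54 ≡ 54 (mod 61).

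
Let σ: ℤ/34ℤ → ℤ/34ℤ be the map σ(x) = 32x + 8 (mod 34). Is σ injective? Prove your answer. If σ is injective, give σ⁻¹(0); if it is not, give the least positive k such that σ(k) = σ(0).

17

We have gcd(32, 34) = 2 > 1. Taking u = 0 and v = 17: σ(0) = 8 and σ(17) = 32·17 + 8 = 552 ≡ 8 (mod 34).
So σ(0) = σ(17) while 0 ≠ 17, so σ is not injective.
Since σ is not injective, we find the least positive k with σ(k) = σ(0): this means 32k ≡ 0 (mod 34), i.e. 34 ∣ 32k. Since gcd(32, 34) = 2, dividing through by 2 this holds exactly when 17 ∣ 16k, and as gcd(16, 17) = 1, exactly when 17 ∣ k.
The smallest positive such k is 17.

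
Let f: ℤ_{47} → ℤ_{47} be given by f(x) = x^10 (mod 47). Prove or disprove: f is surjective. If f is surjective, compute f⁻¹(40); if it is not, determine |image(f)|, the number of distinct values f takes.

24

f(23): Repeated squaring mod 47: 23^1 ≡ 23, 23^2 ≡ 23² = 529 ≡ 12, 23^4 ≡ 12² = 144 ≡ 3, 23^8 ≡ 3² = 9. Since 10 = 8 + 2, 23^10 ≡ 9·12: 9·12 = 108 ≡ 14. So 23^10 ≡ 14 (mod 47).
f(24): Repeated squaring mod 47: 24^1 ≡ 24, 24^2 ≡ 24² = 576 ≡ 12, 24^4 ≡ 12² = 144 ≡ 3, 24^8 ≡ 3² = 9. Since 10 = 8 + 2, 24^10 ≡ 9·12: 9·12 = 108 ≡ 14. So 24^10 ≡ 14 (mod 47).
So f(23) = f(24) = 14 while 23 ≠ 24, hence f is not injective.
A non-injective map from the 47-element set ℤ_{47} to itself takes at most 46 distinct values, so it cannot be surjective. So f is not surjective.
Since f is not surjective, we determine |image(f)|. Computing x^10 mod 47 for each x (by repeated squaring, reducing mod 47 at every step), the values f(0), f(1), …, f(46) are: 0, 1, 37, 17, 6, 12, 18, 32, 34, 7, 21, 42, 8, 2, 9, 16, 36, 28, 24, 4, 25, 27, 3, 14, 14, 3, 27, 25, 4, 24, 28, 36, 16, 9, 2, 8, 42, 21, 7, 34, 32, 18, 12, 6, 17, 37, 1.
The distinct values are {0, 1, 2, 3, 4, 6, 7, 8, 9, 12, 14, 16, 17, 18, 21, 24, 25, 27, 28, 32, 34, 36, 37, 42}; there are 24 of them.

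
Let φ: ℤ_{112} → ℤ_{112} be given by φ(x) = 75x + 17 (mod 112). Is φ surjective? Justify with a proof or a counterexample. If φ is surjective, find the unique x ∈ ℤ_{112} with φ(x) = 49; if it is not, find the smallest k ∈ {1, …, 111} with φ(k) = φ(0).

96

Recall that surjectivity means every element of the codomain has a preimage under φ.
Since gcd(75, 112) = 1, 75 is invertible modulo 112. Euclid's algorithm: 112 = 1·75 + 37, 75 = 2·37 + 1; back-substituting gives 1 = 3·75 − 2·112, so 75⁻¹ ≡ 3 (mod 112).
For any y ∈ ℤ_{112}, x = 3(y − 17) mod 112 satisfies φ(x) = 75·3(y − 17) + 17 ≡ y (since 75·3 ≡ 1 mod 112). So every y has a preimage.
Hence φ is surjective.
Since φ is surjective, we compute φ⁻¹(49): solve 75x + 17 ≡ 49 (mod 112), i.e. 75x ≡ 32 (mod 112).
Multiplying by 75⁻¹ = 3 gives x ≡ 3·32 = 96 ≡ 96 (mod 112).
Check: φ(96) = 75·96 + 17 = 7217 = 64·112 + 49 ≡ 49 (mod 112).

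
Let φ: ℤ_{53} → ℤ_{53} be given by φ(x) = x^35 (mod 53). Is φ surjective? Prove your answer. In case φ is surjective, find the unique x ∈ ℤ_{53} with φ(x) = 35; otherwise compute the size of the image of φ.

51

Since 53 is prime, the nonzero elements of ℤ_{53} form a cyclic group of order 52.
As gcd(35, 52) = 1, raising to the 35th power is a bijection on this group: if u^35 ≡ v^35 then (uv^{−1})^35 = 1, and the only element of order dividing gcd(35, 52) = 1 is 1, so u = v.
With φ(0) = 0 this makes φ injective on all of ℤ_{53}, hence bijective (finite equal-size domain and codomain). In particular φ is surjective.
Since φ is surjective, we find the preimage of 35. The inverse of x ↦ x^35 on (ℤ_{53})^× is x ↦ x^3, because 35·3 = 105 = 2·52 + 1 ≡ 1 (mod 52) and x^{52} = 1 for x ≠ 0 (Fermat). So φ⁻¹(35) = 35^3 mod 53.
Repeated squaring mod 53: 35^1 ≡ 35, 35^2 ≡ 35² = 1225 ≡ 6. Since 3 = 2 + 1, 35^3 ≡ 6·35: 6·35 = 210 ≡ 51. So 35^3 ≡ 51 (mod 53).
Hence φ⁻¹(35) = 51.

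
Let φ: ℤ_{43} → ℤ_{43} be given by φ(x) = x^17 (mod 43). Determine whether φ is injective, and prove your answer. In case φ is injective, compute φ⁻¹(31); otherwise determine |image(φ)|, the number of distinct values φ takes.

9

Since 43 is prime, the nonzero elements of ℤ_{43} form a cyclic group of order 42.
As gcd(17, 42) = 1, raising to the 17th power is a bijection on this group: if u^17 ≡ v^17 then (uv^{−1})^17 = 1, and the only element of order dividing gcd(17, 42) = 1 is 1, so u = v.
With φ(0) = 0 this makes φ injective on all of ℤ_{43}, hence bijective (finite equal-size domain and codomain). In particular φ is injective.
Since φ is injective, we find the preimage of 31. The inverse of x ↦ x^17 on (ℤ_{43})^× is x ↦ x^5, because 17·5 = 85 = 2·42 + 1 ≡ 1 (mod 42) and x^{42} = 1 for x ≠ 0 (Fermat). So φ⁻¹(31) = 31^5 mod 43.
Repeated squaring mod 43: 31^1 ≡ 31, 31^2 ≡ 31² = 961 ≡ 15, 31^4 ≡ 15² = 225 ≡ 10. Since 5 = 4 + 1, 31^5 ≡ 10·31: 10·31 = 310 ≡ 9. So 31^5 ≡ 9 (mod 43).
Hence φ⁻¹(31) = 9.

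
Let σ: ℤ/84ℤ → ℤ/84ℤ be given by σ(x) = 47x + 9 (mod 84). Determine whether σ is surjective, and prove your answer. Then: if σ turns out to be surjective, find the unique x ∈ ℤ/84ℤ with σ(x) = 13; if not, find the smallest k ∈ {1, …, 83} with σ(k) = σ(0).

68

Since gcd(47, 84) = 1, 47 is invertible modulo 84. Euclid's algorithm: 84 = 1·47 + 37, 47 = 1·37 + 10, 37 = 3·10 + 7, 10 = 1·7 + 3, 7 = 2·3 + 1; back-substituting gives 1 = 59·47 − 33·84, so 47⁻¹ ≡ 59 (mod 84).
Then y ↦ 59(y − 9) is a two-sided inverse to σ, so every y ∈ ℤ/84ℤ has a preimage.
Therefore σ is surjective.
Since σ is surjective, we find σ⁻¹(13): we need 47x ≡ 13 − 9 ≡ 4 (mod 84). Using 47⁻¹ = 59: x ≡ 59·4 = 236 = 2·84 + 68, so x = 68.
Check: σ(68) = 47·68 + 9 = 3205 = 38·84 + 13 ≡ 13 (mod 84).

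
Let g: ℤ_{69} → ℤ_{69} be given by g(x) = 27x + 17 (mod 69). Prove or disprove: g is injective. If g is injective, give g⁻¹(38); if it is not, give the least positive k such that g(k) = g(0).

23

Recall that injectivity means: for all s, t in the domain, g(s) = g(t) implies s = t.
We have gcd(27, 69) = 3 > 1. Taking s = 0 and t = 23: g(0) = 17 and g(23) = 27·23 + 17 = 638 ≡ 17 (mod 69).
So g(0) = g(23) while 0 ≠ 23, hence g is not injective.
Since g is not injective, we find the least positive k with g(k) = g(0): this means 27k ≡ 0 (mod 69), i.e. 69 ∣ 27k. Since gcd(27, 69) = 3, dividing through by 3 this holds exactly when 23 ∣ 9k, and as gcd(9, 23) = 1, exactly when 23 ∣ k.
The smallest positive such k is 23.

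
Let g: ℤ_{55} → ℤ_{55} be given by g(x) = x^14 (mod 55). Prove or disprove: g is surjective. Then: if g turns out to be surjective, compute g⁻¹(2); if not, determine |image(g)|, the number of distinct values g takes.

g(3): Repeated squaring mod 55: 3^1 ≡ 3, 3^2 ≡ 3² = 9, 3^4 ≡ 9² = 81 ≡ 26, 3^8 ≡ 26² = 676 ≡ 16. Since 14 = 8 + 4 + 2, 3^14 ≡ 16·26·9: 16·26 = 416 ≡ 31, then 31·9 = 279 ≡ 4. So 3^14 ≡ 4 (mod 55).
g(8): Repeated squaring mod 55: 8^1 ≡ 8, 8^2 ≡ 8² = 64 ≡ 9, 8^4 ≡ 9² = 81 ≡ 26, 8^8 ≡ 26² = 676 ≡ 16. Since 14 = 8 + 4 + 2, 8^14 ≡ 16·26·9: 16·26 = 416 ≡ 31, then 31·9 = 279 ≡ 4. So 8^14 ≡ 4 (mod 55).
So g(3) = g(8) = 4 while 3 ≠ 8, thus g is not injective.
A non-injective map from the 55-element set ℤ_{55} to itself takes at most 54 distinct values, so it cannot be surjective. So g is not surjective.
Since g is not surjective, we determine |image(g)|. Computing x^14 mod 55 for each x (by repeated squaring, reducing mod 55 at every step), the values g(0), g(1), …, g(54) are: 0, 1, 49, 4, 36, 20, 31, 14, 4, 16, 45, 11, 34, 49, 26, 25, 31, 9, 14, 26, 5, 1, 44, 34, 16, 15, 36, 9, 9, 36, 15, 16, 34, 44, 1, 5, 26, 14, 9, 31, 25, 26, 49, 34, 11, 45, 16, 4, 14, 31, 20, 36, 4, 49, 1.
The distinct values are {0, 1, 4, 5, 9, 11, 14, 15, 16, 20, 25, 26, 31, 34, 36, 44, 45, 49}; there are 18 of them.

18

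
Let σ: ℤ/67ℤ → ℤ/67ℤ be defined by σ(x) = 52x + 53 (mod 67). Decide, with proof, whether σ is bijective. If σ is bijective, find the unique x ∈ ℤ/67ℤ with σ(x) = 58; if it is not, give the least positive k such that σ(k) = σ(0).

22

Suppose σ(s) = σ(t) in ℤ/67ℤ. Then 52s + 53 ≡ 52t + 53 (mod 67), hence 52(s − t) ≡ 0 (mod 67).
Since gcd(52, 67) = 1, 52 is invertible modulo 67, hence s − t ≡ 0 (mod 67), i.e. s = t.
We now compute 52⁻¹ mod 67 explicitly. Euclid's algorithm: 67 = 1·52 + 15, 52 = 3·15 + 7, 15 = 2·7 + 1; back-substituting gives 1 = 58·52 − 45·67, so 52⁻¹ ≡ 58 (mod 67).
Then y ↦ 58(y − 53) is a two-sided inverse to σ, so every y ∈ ℤ/67ℤ has a preimage.
Thus σ is bijective.
Since σ is bijective, we compute σ⁻¹(58): solve 52x + 53 ≡ 58 (mod 67), i.e. 52x ≡ 5 (mod 67).
Multiplying by 52⁻¹ = 58 gives x ≡ 58·5 = 290 = 4·67 + 22 ≡ 22 (mod 67).
Check: σ(22) = 52·22 + 53 = 1197 = 17·67 + 58 ≡ 58 (mod 67).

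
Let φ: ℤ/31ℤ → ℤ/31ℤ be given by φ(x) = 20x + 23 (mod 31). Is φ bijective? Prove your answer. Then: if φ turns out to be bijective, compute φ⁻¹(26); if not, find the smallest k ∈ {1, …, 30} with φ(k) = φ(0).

11

Suppose φ(a) = φ(b) in ℤ/31ℤ. Then 20a + 23 ≡ 20b + 23 (mod 31), hence 20(a − b) ≡ 0 (mod 31).
Since gcd(20, 31) = 1, 20 is invertible modulo 31, thus a − b ≡ 0 (mod 31), i.e. a = b.
We now compute 20⁻¹ mod 31 explicitly. Euclid's algorithm: 31 = 1·20 + 11, 20 = 1·11 + 9, 11 = 1·9 + 2, 9 = 4·2 + 1; back-substituting gives 1 = 14·20 − 9·31, so 20⁻¹ ≡ 14 (mod 31).
Then y ↦ 14(y − 23) is a two-sided inverse to φ, so every y ∈ ℤ/31ℤ has a preimage.
Therefore φ is bijective.
Since φ is bijective, we compute φ⁻¹(26): solve 20x + 23 ≡ 26 (mod 31), i.e. 20x ≡ 3 (mod 31).
Multiplying by 20⁻¹ = 14 gives x ≡ 14·3 = 42 = 1·31 + 11 ≡ 11 (mod 31).
Check: φ(11) = 20·11 + 23 = 243 = 7·31 + 26 ≡ 26 (mod 31).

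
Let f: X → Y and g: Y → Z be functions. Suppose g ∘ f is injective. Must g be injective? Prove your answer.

No. Take X = {0, 1, 2}, Y = {0, 1, 2, 3}, Z = {0, 1, 2, 3}, f(a) = a for each a ∈ X, and g(b) = 2 if b ∈ {2, 3} else g(b) = b.
Then g ∘ f = f is injective (X ⊂ Y and f is the inclusion), but g(2) = g(3) = 2 with 2 ≠ 3, so g is not injective.

not injective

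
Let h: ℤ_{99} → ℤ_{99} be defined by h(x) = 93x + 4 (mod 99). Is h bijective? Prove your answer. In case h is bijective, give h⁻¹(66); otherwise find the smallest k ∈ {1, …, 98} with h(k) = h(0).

We have gcd(93, 99) = 3 > 1. Taking x_1 = 0 and x_2 = 33: h(0) = 4 and h(33) = 93·33 + 4 = 3073 ≡ 4 (mod 99).
So h(0) = h(33) while 0 ≠ 33, thus h is not injective, hence not bijective.
Since h is not bijective, we find the least positive k with h(k) = h(0): this means 93k ≡ 0 (mod 99), i.e. 99 ∣ 93k. Since gcd(93, 99) = 3, dividing through by 3 this holds exactly when 33 ∣ 31k, and as gcd(31, 33) = 1, exactly when 33 ∣ k.
The smallest positive such k is 33.

33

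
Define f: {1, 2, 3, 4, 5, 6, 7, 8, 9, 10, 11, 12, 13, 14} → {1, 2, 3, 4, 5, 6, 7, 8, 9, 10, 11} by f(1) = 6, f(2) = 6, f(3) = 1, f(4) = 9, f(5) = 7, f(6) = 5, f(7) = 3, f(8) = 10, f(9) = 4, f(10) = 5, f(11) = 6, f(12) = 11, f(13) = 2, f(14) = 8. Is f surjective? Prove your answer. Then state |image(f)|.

11

Every element of the codomain has a preimage: 1 = f(3), 2 = f(13), 3 = f(7), 4 = f(9), 5 = f(6), 6 = f(1), 7 = f(5), 8 = f(14), 9 = f(4), 10 = f(8), 11 = f(12).
Therefore f is surjective.
The image of f is {1, 2, 3, 4, 5, 6, 7, 8, 9, 10, 11}, which has 11 elements.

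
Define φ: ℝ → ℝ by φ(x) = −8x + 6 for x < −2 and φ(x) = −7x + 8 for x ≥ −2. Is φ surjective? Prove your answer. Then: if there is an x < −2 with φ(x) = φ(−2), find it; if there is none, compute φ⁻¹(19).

-11/7

Both pieces are strictly decreasing (slopes −8 and −7), so each is injective on its own interval.
The left piece maps (−∞, −2) onto (22, ∞); the right piece maps [−2, ∞) onto (−∞, 22].
These images together cover ℝ, so φ is surjective.
Because the two images are disjoint, no x < −2 has φ(x) = φ(−2), so we compute φ⁻¹(19): 19 lies in (−∞, 22], so solve −7x + 8 = 19: x = (19 − 8)/(−7) = −11/7.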